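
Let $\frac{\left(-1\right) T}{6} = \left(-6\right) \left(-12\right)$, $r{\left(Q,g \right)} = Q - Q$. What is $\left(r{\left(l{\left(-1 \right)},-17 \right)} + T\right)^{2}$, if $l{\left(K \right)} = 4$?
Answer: $186624$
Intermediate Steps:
$r{\left(Q,g \right)} = 0$
$T = -432$ ($T = - 6 \left(\left(-6\right) \left(-12\right)\right) = \left(-6\right) 72 = -432$)
$\left(r{\left(l{\left(-1 \right)},-17 \right)} + T\right)^{2} = \left(0 - 432\right)^{2} = \left(-432\right)^{2} = 186624$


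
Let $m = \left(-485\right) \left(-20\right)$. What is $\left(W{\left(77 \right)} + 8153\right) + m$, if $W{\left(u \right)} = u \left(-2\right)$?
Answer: $17699$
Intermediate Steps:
$m = 9700$
$W{\left(u \right)} = - 2 u$
$\left(W{\left(77 \right)} + 8153\right) + m = \left(\left(-2\right) 77 + 8153\right) + 9700 = \left(-154 + 8153\right) + 9700 = 7999 + 9700 = 17699$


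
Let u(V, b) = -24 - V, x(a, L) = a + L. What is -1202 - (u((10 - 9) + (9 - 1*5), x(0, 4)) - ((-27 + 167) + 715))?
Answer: -318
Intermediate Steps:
x(a, L) = L + a
-1202 - (u((10 - 9) + (9 - 1*5), x(0, 4)) - ((-27 + 167) + 715)) = -1202 - ((-24 - ((10 - 9) + (9 - 1*5))) - ((-27 + 167) + 715)) = -1202 - ((-24 - (1 + (9 - 5))) - (140 + 715)) = -1202 - ((-24 - (1 + 4)) - 1*855) = -1202 - ((-24 - 1*5) - 855) = -1202 - ((-24 - 5) - 855) = -1202 - (-29 - 855) = -1202 - 1*(-884) = -1202 + 884 = -318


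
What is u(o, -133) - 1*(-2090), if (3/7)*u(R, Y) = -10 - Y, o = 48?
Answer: 2377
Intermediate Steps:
u(R, Y) = -70/3 - 7*Y/3 (u(R, Y) = 7*(-10 - Y)/3 = -70/3 - 7*Y/3)
u(o, -133) - 1*(-2090) = (-70/3 - 7/3*(-133)) - 1*(-2090) = (-70/3 + 931/3) + 2090 = 287 + 2090 = 2377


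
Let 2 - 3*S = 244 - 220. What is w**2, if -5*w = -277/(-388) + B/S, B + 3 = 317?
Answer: 32292449401/455395600 ≈ 70.911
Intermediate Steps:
B = 314 (B = -3 + 317 = 314)
S = -22/3 (S = 2/3 - (244 - 220)/3 = 2/3 - 1/3*24 = 2/3 - 8 = -22/3 ≈ -7.3333)
w = 179701/21340 (w = -(-277/(-388) + 314/(-22/3))/5 = -(-277*(-1/388) + 314*(-3/22))/5 = -(277/388 - 471/11)/5 = -1/5*(-179701/4268) = 179701/21340 ≈ 8.4209)
w**2 = (179701/21340)**2 = 32292449401/455395600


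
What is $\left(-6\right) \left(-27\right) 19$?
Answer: $3078$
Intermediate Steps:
$\left(-6\right) \left(-27\right) 19 = 162 \cdot 19 = 3078$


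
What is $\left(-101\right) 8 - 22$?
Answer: $-830$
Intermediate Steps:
$\left(-101\right) 8 - 22 = -808 + \left(-45 + 23\right) = -808 - 22 = -830$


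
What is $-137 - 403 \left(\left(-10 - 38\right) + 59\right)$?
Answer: $-4570$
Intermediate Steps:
$-137 - 403 \left(\left(-10 - 38\right) + 59\right) = -137 - 403 \left(-48 + 59\right) = -137 - 4433 = -4570$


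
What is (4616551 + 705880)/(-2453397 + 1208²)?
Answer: -5322431/994133 ≈ -5.3538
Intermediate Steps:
(4616551 + 705880)/(-2453397 + 1208²) = 5322431/(-2453397 + 1459264) = 5322431/(-994133) = 5322431*(-1/994133) = -5322431/994133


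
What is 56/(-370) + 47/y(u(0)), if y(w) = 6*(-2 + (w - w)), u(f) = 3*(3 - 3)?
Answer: -9031/2220 ≈ -4.0680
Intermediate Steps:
u(f) = 0 (u(f) = 3*0 = 0)
y(w) = -12 (y(w) = 6*(-2 + 0) = 6*(-2) = -12)
56/(-370) + 47/y(u(0)) = 56/(-370) + 47/(-12) = 56*(-1/370) + 47*(-1/12) = -28/185 - 47/12 = -9031/2220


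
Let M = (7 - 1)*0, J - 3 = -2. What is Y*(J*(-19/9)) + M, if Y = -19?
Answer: 361/9 ≈ 40.111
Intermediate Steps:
J = 1 (J = 3 - 2 = 1)
M = 0 (M = 6*0 = 0)
Y*(J*(-19/9)) + M = -19*(-19/9) + 0 = 361/9 + 0 = 361/9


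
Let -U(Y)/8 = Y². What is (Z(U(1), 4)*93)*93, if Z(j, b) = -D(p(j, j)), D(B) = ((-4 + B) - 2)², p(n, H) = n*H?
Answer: -29095236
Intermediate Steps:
p(n, H) = H*n
U(Y) = -8*Y²
D(B) = (-6 + B)²
Z(j, b) = -(-6 + j²)² (Z(j, b) = -(-6 + j*j)² = -(-6 + j²)²)
(Z(U(1), 4)*93)*93 = (-(-6 + (-8*1²)²)²*93)*93 = (-(-6 + (-8*1)²)²*93)*93 = (-(-6 + (-8)²)²*93)*93 = (-(-6 + 64)²*93)*93 = (-1*58²*93)*93 = (-1*3364*93)*93 = -3364*93*93 = -312852*93 = -29095236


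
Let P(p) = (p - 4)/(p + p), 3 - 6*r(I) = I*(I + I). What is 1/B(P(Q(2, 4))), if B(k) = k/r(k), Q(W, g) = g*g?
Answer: 29/24 ≈ 1.2083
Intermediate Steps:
Q(W, g) = g²
r(I) = ½ - I²/3 (r(I) = ½ - I*(I + I)/6 = ½ - I*2*I/6 = ½ - I²/3)
P(p) = (-4 + p)/(2*p) (P(p) = (-4 + p)/((2*p)) = (-4 + p)*(1/(2*p)) = (-4 + p)/(2*p))
B(k) = k/(½ - k²/3)
1/B(P(Q(2, 4))) = 1/(-6*(-4 + 4²)/(2*(4²))/(-3 + 2*((-4 + 4²)/(2*(4²)))²)) = 1/(-6*(½)*(-4 + 16)/16/(-3 + 2*((½)*(-4 + 16)/16)²)) = 1/(-6*(½)*(1/16)*12/(-3 + 2*((½)*(1/16)*12)²)) = 1/(-6*3/8/(-3 + 2*(3/8)²)) = 1/(-6*3/8/(-3 + 2*(9/64))) = 1/(-6*3/8/(-3 + 9/32)) = 1/(-6*3/8/(-87/32)) = 1/(-6*3/8*(-32/87)) = 1/(24/29) = 29/24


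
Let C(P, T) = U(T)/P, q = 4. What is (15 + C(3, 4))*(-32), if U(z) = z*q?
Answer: -1952/3 ≈ -650.67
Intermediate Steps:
U(z) = 4*z (U(z) = z*4 = 4*z)
C(P, T) = 4*T/P (C(P, T) = (4*T)/P = 4*T/P)
(15 + C(3, 4))*(-32) = (15 + 4*4/3)*(-32) = (15 + 4*4*(⅓))*(-32) = (15 + 16/3)*(-32) = (61/3)*(-32) = -1952/3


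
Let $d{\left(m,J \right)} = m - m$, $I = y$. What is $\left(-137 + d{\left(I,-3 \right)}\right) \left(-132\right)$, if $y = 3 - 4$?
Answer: $18084$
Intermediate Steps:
$y = -1$
$I = -1$
$d{\left(m,J \right)} = 0$
$\left(-137 + d{\left(I,-3 \right)}\right) \left(-132\right) = \left(-137 + 0\right) \left(-132\right) = \left(-137\right) \left(-132\right) = 18084$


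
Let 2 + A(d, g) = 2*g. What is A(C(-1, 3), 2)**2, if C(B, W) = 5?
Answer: 4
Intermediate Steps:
A(d, g) = -2 + 2*g
A(C(-1, 3), 2)**2 = (-2 + 2*2)**2 = (-2 + 4)**2 = 2**2 = 4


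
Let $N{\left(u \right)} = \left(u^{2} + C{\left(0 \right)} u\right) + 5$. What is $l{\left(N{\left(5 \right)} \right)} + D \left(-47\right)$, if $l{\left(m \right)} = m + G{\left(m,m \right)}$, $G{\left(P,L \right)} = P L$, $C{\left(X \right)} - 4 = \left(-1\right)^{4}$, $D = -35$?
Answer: $4725$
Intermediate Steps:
$C{\left(X \right)} = 5$ ($C{\left(X \right)} = 4 + \left(-1\right)^{4} = 4 + 1 = 5$)
$G{\left(P,L \right)} = L P$
$N{\left(u \right)} = 5 + u^{2} + 5 u$ ($N{\left(u \right)} = \left(u^{2} + 5 u\right) + 5 = 5 + u^{2} + 5 u$)
$l{\left(m \right)} = m + m^{2}$ ($l{\left(m \right)} = m + m m = m + m^{2}$)
$l{\left(N{\left(5 \right)} \right)} + D \left(-47\right) = \left(5 + 5^{2} + 5 \cdot 5\right) \left(1 + \left(5 + 5^{2} + 5 \cdot 5\right)\right) - -1645 = \left(5 + 25 + 25\right) \left(1 + \left(5 + 25 + 25\right)\right) + 1645 = 55 \left(1 + 55\right) + 1645 = 55 \cdot 56 + 1645 = 3080 + 1645 = 4725$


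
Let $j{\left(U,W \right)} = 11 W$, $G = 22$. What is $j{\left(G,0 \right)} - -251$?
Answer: $251$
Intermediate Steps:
$j{\left(G,0 \right)} - -251 = 11 \cdot 0 - -251 = 0 + 251 = 251$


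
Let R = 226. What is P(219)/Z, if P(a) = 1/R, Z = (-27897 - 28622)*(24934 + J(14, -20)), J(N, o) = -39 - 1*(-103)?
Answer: -1/319306803412 ≈ -3.1318e-12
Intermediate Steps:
J(N, o) = 64 (J(N, o) = -39 + 103 = 64)
Z = -1412861962 (Z = (-27897 - 28622)*(24934 + 64) = -56519*24998 = -1412861962)
P(a) = 1/226
P(219)/Z = (1/226)/(-1412861962) = (1/226)*(-1/1412861962) = -1/319306803412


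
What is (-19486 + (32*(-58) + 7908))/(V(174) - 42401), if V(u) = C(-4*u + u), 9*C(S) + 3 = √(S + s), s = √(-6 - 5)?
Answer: 13434/(127204/3 - √(-522 + I*√11)/9) ≈ 0.31683 + 1.8969e-5*I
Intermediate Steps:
s = I*√11 (s = √(-11) = I*√11 ≈ 3.3166*I)
C(S) = -⅓ + √(S + I*√11)/9
V(u) = -⅓ + √(-3*u + I*√11)/9 (V(u) = -⅓ + √((-4*u + u) + I*√11)/9 = -⅓ + √(-3*u + I*√11)/9)
(-19486 + (32*(-58) + 7908))/(V(174) - 42401) = (-19486 + (32*(-58) + 7908))/((-⅓ + √(-3*174 + I*√11)/9) - 42401) = (-19486 + (-1856 + 7908))/((-⅓ + √(-522 + I*√11)/9) - 42401) = (-19486 + 6052)/(-127204/3 + √(-522 + I*√11)/9) = -13434/(-127204/3 + √(-522 + I*√11)/9)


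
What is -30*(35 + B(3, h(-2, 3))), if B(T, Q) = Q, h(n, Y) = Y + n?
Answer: -1080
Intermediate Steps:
-30*(35 + B(3, h(-2, 3))) = -30*(35 + (3 - 2)) = -30*(35 + 1) = -30*36 = -1080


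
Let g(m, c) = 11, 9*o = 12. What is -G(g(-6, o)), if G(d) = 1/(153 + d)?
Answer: -1/164 ≈ -0.0060976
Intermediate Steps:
o = 4/3 (o = (⅑)*12 = 4/3 ≈ 1.3333)
-G(g(-6, o)) = -1/(153 + 11) = -1/164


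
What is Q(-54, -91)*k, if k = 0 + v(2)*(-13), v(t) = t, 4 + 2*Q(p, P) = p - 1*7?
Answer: 845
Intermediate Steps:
Q(p, P) = -11/2 + p/2 (Q(p, P) = -2 + (p - 1*7)/2 = -2 + (p - 7)/2 = -2 + (-7 + p)/2 = -2 + (-7/2 + p/2) = -11/2 + p/2)
k = -26 (k = 0 + 2*(-13) = 0 - 26 = -26)
Q(-54, -91)*k = (-11/2 + (1/2)*(-54))*(-26) = (-11/2 - 27)*(-26) = -65/2*(-26) = 845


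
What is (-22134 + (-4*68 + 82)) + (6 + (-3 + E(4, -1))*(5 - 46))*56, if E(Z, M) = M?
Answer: -12804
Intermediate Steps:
(-22134 + (-4*68 + 82)) + (6 + (-3 + E(4, -1))*(5 - 46))*56 = (-22134 + (-4*68 + 82)) + (6 + (-3 - 1)*(5 - 46))*56 = (-22134 + (-272 + 82)) + (6 - 4*(-41))*56 = (-22134 - 190) + (6 + 164)*56 = -22324 + 170*56 = -22324 + 9520 = -12804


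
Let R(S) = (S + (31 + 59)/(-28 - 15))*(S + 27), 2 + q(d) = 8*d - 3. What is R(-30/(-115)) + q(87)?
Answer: 14582053/22747 ≈ 641.05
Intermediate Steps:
q(d) = -5 + 8*d (q(d) = -2 + (8*d - 3) = -2 + (-3 + 8*d) = -5 + 8*d)
R(S) = (27 + S)*(-90/43 + S) (R(S) = (S + 90/(-43))*(27 + S) = (S + 90*(-1/43))*(27 + S) = (S - 90/43)*(27 + S) = (-90/43 + S)*(27 + S) = (27 + S)*(-90/43 + S))
R(-30/(-115)) + q(87) = (-2430/43 + (-30/(-115))² + 1071*(-30/(-115))/43) + (-5 + 8*87) = (-2430/43 + (-30*(-1/115))² + 1071*(-30*(-1/115))/43) + (-5 + 696) = (-2430/43 + (6/23)² + (1071/43)*(6/23)) + 691 = (-2430/43 + 36/529 + 6426/989) + 691 = -1136124/22747 + 691 = 14582053/22747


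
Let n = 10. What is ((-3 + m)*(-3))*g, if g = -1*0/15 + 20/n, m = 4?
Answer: -6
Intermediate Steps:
g = 2 (g = -1*0/15 + 20/10 = 0*(1/15) + 20*(⅒) = 0 + 2 = 2)
((-3 + m)*(-3))*g = ((-3 + 4)*(-3))*2 = (1*(-3))*2 = -3*2 = -6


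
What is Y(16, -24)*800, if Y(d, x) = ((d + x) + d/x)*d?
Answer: -332800/3 ≈ -1.1093e+5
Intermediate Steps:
Y(d, x) = d*(d + x + d/x) (Y(d, x) = (d + x + d/x)*d = d*(d + x + d/x))
Y(16, -24)*800 = (16*(16 - 24*(16 - 24))/(-24))*800 = (16*(-1/24)*(16 - 24*(-8)))*800 = (16*(-1/24)*(16 + 192))*800 = (16*(-1/24)*208)*800 = -416/3*800 = -332800/3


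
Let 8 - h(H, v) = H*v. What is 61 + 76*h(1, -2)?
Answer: 821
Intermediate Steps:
h(H, v) = 8 - H*v
61 + 76*h(1, -2) = 61 + 76*(8 - 1*1*(-2)) = 61 + 76*(8 + 2) = 61 + 76*10 = 61 + 760 = 821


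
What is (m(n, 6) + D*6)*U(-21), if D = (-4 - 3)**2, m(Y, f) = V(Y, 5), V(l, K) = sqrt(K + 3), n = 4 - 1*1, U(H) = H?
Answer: -6174 - 42*sqrt(2) ≈ -6233.4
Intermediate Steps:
n = 3 (n = 4 - 1 = 3)
V(l, K) = sqrt(3 + K)
m(Y, f) = 2*sqrt(2) (m(Y, f) = sqrt(3 + 5) = sqrt(8) = 2*sqrt(2))
D = 49 (D = (-7)**2 = 49)
(m(n, 6) + D*6)*U(-21) = (2*sqrt(2) + 49*6)*(-21) = (2*sqrt(2) + 294)*(-21) = (294 + 2*sqrt(2))*(-21) = -6174 - 42*sqrt(2)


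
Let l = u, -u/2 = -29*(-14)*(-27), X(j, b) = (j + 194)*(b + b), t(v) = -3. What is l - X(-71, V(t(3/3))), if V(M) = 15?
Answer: 18234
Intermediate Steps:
X(j, b) = 2*b*(194 + j) (X(j, b) = (194 + j)*(2*b) = 2*b*(194 + j))
u = 21924 (u = -2*(-29*(-14))*(-27) = -812*(-27) = -2*(-10962) = 21924)
l = 21924
l - X(-71, V(t(3/3))) = 21924 - 2*15*(194 - 71) = 21924 - 2*15*123 = 21924 - 1*3690 = 21924 - 3690 = 18234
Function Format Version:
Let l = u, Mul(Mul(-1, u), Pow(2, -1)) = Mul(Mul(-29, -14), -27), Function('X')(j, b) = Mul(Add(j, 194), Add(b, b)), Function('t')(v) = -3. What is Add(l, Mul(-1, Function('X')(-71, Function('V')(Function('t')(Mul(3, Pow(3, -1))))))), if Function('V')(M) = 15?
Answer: 18234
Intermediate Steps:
Function('X')(j, b) = Mul(2, b, Add(194, j)) (Function('X')(j, b) = Mul(Add(194, j), Mul(2, b)) = Mul(2, b, Add(194, j)))
u = 21924 (u = Mul(-2, Mul(Mul(-29, -14), -27)) = Mul(-2, Mul(406, -27)) = Mul(-2, -10962) = 21924)
l = 21924
Add(l, Mul(-1, Function('X')(-71, Function('V')(Function('t')(Mul(3, Pow(3, -1))))))) = Add(21924, Mul(-1, Mul(2, 15, Add(194, -71)))) = Add(21924, Mul(-1, Mul(2, 15, 123))) = Add(21924, Mul(-1, 3690)) = Add(21924, -3690) = 18234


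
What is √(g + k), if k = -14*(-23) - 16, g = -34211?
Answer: I*√33905 ≈ 184.13*I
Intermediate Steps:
k = 306 (k = 322 - 16 = 306)
√(g + k) = √(-34211 + 306) = √(-33905) = I*√33905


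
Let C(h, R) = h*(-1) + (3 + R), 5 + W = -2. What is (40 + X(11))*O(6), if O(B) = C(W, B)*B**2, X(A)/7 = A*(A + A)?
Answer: 998784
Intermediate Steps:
W = -7 (W = -5 - 2 = -7)
X(A) = 14*A**2 (X(A) = 7*(A*(A + A)) = 7*(A*(2*A)) = 7*(2*A**2) = 14*A**2)
C(h, R) = 3 + R - h (C(h, R) = -h + (3 + R) = 3 + R - h)
O(B) = B**2*(10 + B) (O(B) = (3 + B - 1*(-7))*B**2 = (3 + B + 7)*B**2 = (10 + B)*B**2 = B**2*(10 + B))
(40 + X(11))*O(6) = (40 + 14*11**2)*(6**2*(10 + 6)) = (40 + 14*121)*(36*16) = (40 + 1694)*576 = 1734*576 = 998784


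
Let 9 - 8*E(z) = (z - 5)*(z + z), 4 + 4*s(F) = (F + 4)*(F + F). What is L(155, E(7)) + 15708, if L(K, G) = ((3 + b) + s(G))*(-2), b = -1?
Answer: 1005431/64 ≈ 15710.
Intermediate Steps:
s(F) = -1 + F*(4 + F)/2 (s(F) = -1 + ((F + 4)*(F + F))/4 = -1 + ((4 + F)*(2*F))/4 = -1 + (2*F*(4 + F))/4 = -1 + F*(4 + F)/2)
E(z) = 9/8 - z*(-5 + z)/4 (E(z) = 9/8 - (z - 5)*(z + z)/8 = 9/8 - (-5 + z)*2*z/8 = 9/8 - z*(-5 + z)/4)
L(K, G) = -2 - G**2 - 4*G (L(K, G) = ((3 - 1) + (-1 + G**2/2 + 2*G))*(-2) = (2 + (-1 + G**2/2 + 2*G))*(-2) = (1 + G**2/2 + 2*G)*(-2) = -2 - G**2 - 4*G)
L(155, E(7)) + 15708 = (-2 - (9/8 - 1/4*7**2 + (5/4)*7)**2 - 4*(9/8 - 1/4*7**2 + (5/4)*7)) + 15708 = (-2 - (9/8 - 1/4*49 + 35/4)**2 - 4*(9/8 - 1/4*49 + 35/4)) + 15708 = (-2 - (9/8 - 49/4 + 35/4)**2 - 4*(9/8 - 49/4 + 35/4)) + 15708 = (-2 - (-19/8)**2 - 4*(-19/8)) + 15708 = (-2 - 1*361/64 + 19/2) + 15708 = (-2 - 361/64 + 19/2) + 15708 = 119/64 + 15708 = 1005431/64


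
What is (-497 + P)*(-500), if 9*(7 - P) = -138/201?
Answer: 147712000/603 ≈ 2.4496e+5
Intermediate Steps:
P = 4267/603 (P = 7 - (-46)/(3*201) = 7 - ⅑*(-46/67) = 7 + 46/603 = 4267/603 ≈ 7.0763)
(-497 + P)*(-500) = (-497 + 4267/603)*(-500) = -295424/603*(-500) = 147712000/603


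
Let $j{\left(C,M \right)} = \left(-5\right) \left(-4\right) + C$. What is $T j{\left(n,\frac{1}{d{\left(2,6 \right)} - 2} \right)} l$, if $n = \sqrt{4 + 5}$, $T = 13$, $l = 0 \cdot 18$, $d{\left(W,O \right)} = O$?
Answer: $0$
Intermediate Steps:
$l = 0$
$n = 3$ ($n = \sqrt{9} = 3$)
$j{\left(C,M \right)} = 20 + C$
$T j{\left(n,\frac{1}{d{\left(2,6 \right)} - 2} \right)} l = 13 \left(20 + 3\right) 0 = 13 \cdot 23 \cdot 0 = 299 \cdot 0 = 0$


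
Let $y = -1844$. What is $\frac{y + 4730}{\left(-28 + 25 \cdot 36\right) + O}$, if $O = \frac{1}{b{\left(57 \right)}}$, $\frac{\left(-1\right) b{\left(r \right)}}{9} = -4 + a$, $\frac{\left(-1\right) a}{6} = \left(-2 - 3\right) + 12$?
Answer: $\frac{32292}{9757} \approx 3.3096$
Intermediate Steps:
$a = -42$ ($a = - 6 \left(\left(-2 - 3\right) + 12\right) = - 6 \left(-5 + 12\right) = \left(-6\right) 7 = -42$)
$b{\left(r \right)} = 414$ ($b{\left(r \right)} = - 9 \left(-4 - 42\right) = \left(-9\right) \left(-46\right) = 414$)
$O = \frac{1}{414} \approx 0.0024155$
$\frac{y + 4730}{\left(-28 + 25 \cdot 36\right) + O} = \frac{-1844 + 4730}{\left(-28 + 25 \cdot 36\right) + \frac{1}{414}} = \frac{2886}{\left(-28 + 900\right) + \frac{1}{414}} = \frac{2886}{872 + \frac{1}{414}} = \frac{2886}{\frac{361009}{414}} = 2886 \cdot \frac{414}{361009} = \frac{32292}{9757}$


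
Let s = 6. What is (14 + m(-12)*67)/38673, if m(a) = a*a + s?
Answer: 10064/38673 ≈ 0.26023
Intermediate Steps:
m(a) = 6 + a² (m(a) = a*a + 6 = a² + 6 = 6 + a²)
(14 + m(-12)*67)/38673 = (14 + (6 + (-12)²)*67)/38673 = (14 + (6 + 144)*67)*(1/38673) = (14 + 150*67)*(1/38673) = (14 + 10050)*(1/38673) = 10064*(1/38673) = 10064/38673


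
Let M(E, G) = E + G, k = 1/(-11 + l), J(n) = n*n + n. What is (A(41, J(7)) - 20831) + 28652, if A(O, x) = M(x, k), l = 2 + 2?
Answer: 55138/7 ≈ 7876.9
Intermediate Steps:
J(n) = n + n**2 (J(n) = n**2 + n = n + n**2)
l = 4
k = -1/7 (k = 1/(-11 + 4) = 1/(-7) = -1/7 ≈ -0.14286)
A(O, x) = -1/7 + x (A(O, x) = x - 1/7 = -1/7 + x)
(A(41, J(7)) - 20831) + 28652 = ((-1/7 + 7*(1 + 7)) - 20831) + 28652 = ((-1/7 + 7*8) - 20831) + 28652 = ((-1/7 + 56) - 20831) + 28652 = (391/7 - 20831) + 28652 = -145426/7 + 28652 = 55138/7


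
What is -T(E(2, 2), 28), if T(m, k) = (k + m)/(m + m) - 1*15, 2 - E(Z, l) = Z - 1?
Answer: 1/2 ≈ 0.50000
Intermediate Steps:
E(Z, l) = 3 - Z (E(Z, l) = 2 - (Z - 1) = 2 - (-1 + Z) = 2 + (1 - Z) = 3 - Z)
T(m, k) = -15 + (k + m)/(2*m) (T(m, k) = (k + m)/((2*m)) - 15 = (k + m)*(1/(2*m)) - 15 = (k + m)/(2*m) - 15 = -15 + (k + m)/(2*m))
-T(E(2, 2), 28) = -(28 - 29*(3 - 1*2))/(2*(3 - 1*2)) = -(28 - 29*(3 - 2))/(2*(3 - 2)) = -(28 - 29*1)/(2*1) = -(28 - 29)/2 = -(-1)/2 = -1*(-1/2) = 1/2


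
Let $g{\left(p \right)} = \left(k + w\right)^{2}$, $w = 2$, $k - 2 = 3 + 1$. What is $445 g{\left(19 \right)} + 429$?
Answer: $28909$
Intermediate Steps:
$k = 6$ ($k = 2 + \left(3 + 1\right) = 2 + 4 = 6$)
$g{\left(p \right)} = 64$ ($g{\left(p \right)} = \left(6 + 2\right)^{2} = 8^{2} = 64$)
$445 g{\left(19 \right)} + 429 = 445 \cdot 64 + 429 = 28480 + 429 = 28909$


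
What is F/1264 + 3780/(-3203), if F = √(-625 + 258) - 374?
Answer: -2987921/2024296 + I*√367/1264 ≈ -1.476 + 0.015156*I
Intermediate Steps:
F = -374 + I*√367 (F = √(-367) - 374 = I*√367 - 374 = -374 + I*√367 ≈ -374.0 + 19.157*I)
F/1264 + 3780/(-3203) = (-374 + I*√367)/1264 + 3780/(-3203) = (-374 + I*√367)*(1/1264) + 3780*(-1/3203) = (-187/632 + I*√367/1264) - 3780/3203 = -2987921/2024296 + I*√367/1264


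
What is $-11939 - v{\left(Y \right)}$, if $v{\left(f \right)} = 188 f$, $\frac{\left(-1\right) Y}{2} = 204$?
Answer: $64765$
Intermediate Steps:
$Y = -408$ ($Y = \left(-2\right) 204 = -408$)
$-11939 - v{\left(Y \right)} = -11939 - 188 \left(-408\right) = -11939 - -76704 = -11939 + 76704 = 64765$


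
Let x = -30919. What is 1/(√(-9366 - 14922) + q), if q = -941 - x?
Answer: 14989/449352386 - I*√1518/224676193 ≈ 3.3357e-5 - 1.7341e-7*I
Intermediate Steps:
q = 29978 (q = -941 - 1*(-30919) = -941 + 30919 = 29978)
1/(√(-9366 - 14922) + q) = 1/(√(-9366 - 14922) + 29978) = 1/(√(-24288) + 29978) = 1/(4*I*√1518 + 29978) = 1/(29978 + 4*I*√1518)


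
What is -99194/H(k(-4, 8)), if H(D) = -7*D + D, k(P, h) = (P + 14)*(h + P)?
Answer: 49597/120 ≈ 413.31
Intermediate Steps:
k(P, h) = (14 + P)*(P + h)
H(D) = -6*D
-99194/H(k(-4, 8)) = -99194*(-1/(6*((-4)² + 14*(-4) + 14*8 - 4*8))) = -99194*(-1/(6*(16 - 56 + 112 - 32))) = -99194/((-6*40)) = -99194/(-240) = -99194*(-1/240) = 49597/120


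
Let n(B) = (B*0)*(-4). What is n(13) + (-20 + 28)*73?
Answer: 584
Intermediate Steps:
n(B) = 0 (n(B) = 0*(-4) = 0)
n(13) + (-20 + 28)*73 = 0 + (-20 + 28)*73 = 0 + 8*73 = 0 + 584 = 584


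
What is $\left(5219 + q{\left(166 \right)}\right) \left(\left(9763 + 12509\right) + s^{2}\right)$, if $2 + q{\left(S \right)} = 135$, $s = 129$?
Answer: $208262376$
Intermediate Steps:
$q{\left(S \right)} = 133$ ($q{\left(S \right)} = -2 + 135 = 133$)
$\left(5219 + q{\left(166 \right)}\right) \left(\left(9763 + 12509\right) + s^{2}\right) = \left(5219 + 133\right) \left(\left(9763 + 12509\right) + 129^{2}\right) = 5352 \left(22272 + 16641\right) = 5352 \cdot 38913 = 208262376$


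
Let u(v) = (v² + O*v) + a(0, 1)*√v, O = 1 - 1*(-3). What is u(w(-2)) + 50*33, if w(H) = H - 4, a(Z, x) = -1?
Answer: 1662 - I*√6 ≈ 1662.0 - 2.4495*I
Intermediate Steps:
O = 4 (O = 1 + 3 = 4)
w(H) = -4 + H
u(v) = v² - √v + 4*v (u(v) = (v² + 4*v) - √v = v² - √v + 4*v)
u(w(-2)) + 50*33 = ((-4 - 2)² - √(-4 - 2) + 4*(-4 - 2)) + 50*33 = ((-6)² - √(-6) + 4*(-6)) + 1650 = (36 - I*√6 - 24) + 1650 = (12 - I*√6) + 1650 = 1662 - I*√6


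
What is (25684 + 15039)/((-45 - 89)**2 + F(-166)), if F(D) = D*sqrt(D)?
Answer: 182805547/81748058 + 3380009*I*sqrt(166)/163496116 ≈ 2.2362 + 0.26636*I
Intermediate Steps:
F(D) = D**(3/2)
(25684 + 15039)/((-45 - 89)**2 + F(-166)) = (25684 + 15039)/((-45 - 89)**2 + (-166)**(3/2)) = 40723/((-134)**2 - 166*I*sqrt(166)) = 40723/(17956 - 166*I*sqrt(166))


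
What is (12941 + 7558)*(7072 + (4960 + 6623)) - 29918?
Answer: 382378927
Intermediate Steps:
(12941 + 7558)*(7072 + (4960 + 6623)) - 29918 = 20499*(7072 + 11583) - 29918 = 20499*18655 - 29918 = 382408845 - 29918 = 382378927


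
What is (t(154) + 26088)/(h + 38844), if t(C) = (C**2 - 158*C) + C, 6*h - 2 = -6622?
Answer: 38439/56611 ≈ 0.67900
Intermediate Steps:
h = -3310/3 (h = 1/3 + (1/6)*(-6622) = 1/3 - 3311/3 = -3310/3 ≈ -1103.3)
t(C) = C**2 - 157*C
(t(154) + 26088)/(h + 38844) = (154*(-157 + 154) + 26088)/(-3310/3 + 38844) = (154*(-3) + 26088)/(113222/3) = (-462 + 26088)*(3/113222) = 25626*(3/113222) = 38439/56611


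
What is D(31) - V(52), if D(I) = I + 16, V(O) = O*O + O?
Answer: -2709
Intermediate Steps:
V(O) = O + O² (V(O) = O² + O = O + O²)
D(I) = 16 + I
D(31) - V(52) = (16 + 31) - 52*(1 + 52) = 47 - 52*53 = 47 - 1*2756 = 47 - 2756 = -2709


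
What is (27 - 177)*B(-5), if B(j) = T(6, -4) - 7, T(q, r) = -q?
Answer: 1950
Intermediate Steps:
B(j) = -13 (B(j) = -1*6 - 7 = -6 - 7 = -13)
(27 - 177)*B(-5) = (27 - 177)*(-13) = -150*(-13) = 1950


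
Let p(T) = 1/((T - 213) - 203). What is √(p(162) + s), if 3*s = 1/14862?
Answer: I*√3486479057/943737 ≈ 0.062567*I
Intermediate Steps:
s = 1/44586 (s = (⅓)/14862 = (⅓)*(1/14862) = 1/44586 ≈ 2.2429e-5)
p(T) = 1/(-416 + T) (p(T) = 1/((-213 + T) - 203) = 1/(-416 + T))
√(p(162) + s) = √(1/(-416 + 162) + 1/44586) = √(1/(-254) + 1/44586) = √(-1/254 + 1/44586) = √(-11083/2831211) = I*√3486479057/943737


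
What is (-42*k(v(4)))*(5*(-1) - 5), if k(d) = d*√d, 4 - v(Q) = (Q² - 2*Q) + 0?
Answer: -3360*I ≈ -3360.0*I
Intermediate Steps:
v(Q) = 4 - Q² + 2*Q (v(Q) = 4 - ((Q² - 2*Q) + 0) = 4 - (Q² - 2*Q) = 4 + (-Q² + 2*Q) = 4 - Q² + 2*Q)
k(d) = d^(3/2)
(-42*k(v(4)))*(5*(-1) - 5) = (-42*(4 - 1*4² + 2*4)^(3/2))*(5*(-1) - 5) = (-42*(4 - 1*16 + 8)^(3/2))*(-5 - 5) = -42*(4 - 16 + 8)^(3/2)*(-10) = -(-336)*I*(-10) = (336*I)*(-10) = -3360*I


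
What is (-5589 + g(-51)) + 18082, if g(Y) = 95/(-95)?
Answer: 12492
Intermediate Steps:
g(Y) = -1 (g(Y) = 95*(-1/95) = -1)
(-5589 + g(-51)) + 18082 = (-5589 - 1) + 18082 = -5590 + 18082 = 12492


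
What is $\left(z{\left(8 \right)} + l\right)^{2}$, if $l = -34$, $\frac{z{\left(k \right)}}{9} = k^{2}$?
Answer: $293764$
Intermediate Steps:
$z{\left(k \right)} = 9 k^{2}$
$\left(z{\left(8 \right)} + l\right)^{2} = \left(9 \cdot 8^{2} - 34\right)^{2} = \left(9 \cdot 64 - 34\right)^{2} = \left(576 - 34\right)^{2} = 542^{2} = 293764$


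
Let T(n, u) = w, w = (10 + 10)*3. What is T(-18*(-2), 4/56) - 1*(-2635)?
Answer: 2695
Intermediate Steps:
w = 60 (w = 20*3 = 60)
T(n, u) = 60
T(-18*(-2), 4/56) - 1*(-2635) = 60 - 1*(-2635) = 60 + 2635 = 2695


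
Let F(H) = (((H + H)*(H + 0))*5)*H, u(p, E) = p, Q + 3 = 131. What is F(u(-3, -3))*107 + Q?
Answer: -28762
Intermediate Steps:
Q = 128 (Q = -3 + 131 = 128)
F(H) = 10*H**3 (F(H) = (((2*H)*H)*5)*H = ((2*H**2)*5)*H = (10*H**2)*H = 10*H**3)
F(u(-3, -3))*107 + Q = (10*(-3)**3)*107 + 128 = (10*(-27))*107 + 128 = -270*107 + 128 = -28890 + 128 = -28762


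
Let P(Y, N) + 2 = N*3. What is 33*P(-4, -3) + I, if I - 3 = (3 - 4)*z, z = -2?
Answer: -358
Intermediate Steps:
I = 5 (I = 3 + (3 - 4)*(-2) = 3 - 1*(-2) = 3 + 2 = 5)
P(Y, N) = -2 + 3*N (P(Y, N) = -2 + N*3 = -2 + 3*N)
33*P(-4, -3) + I = 33*(-2 + 3*(-3)) + 5 = 33*(-2 - 9) + 5 = 33*(-11) + 5 = -363 + 5 = -358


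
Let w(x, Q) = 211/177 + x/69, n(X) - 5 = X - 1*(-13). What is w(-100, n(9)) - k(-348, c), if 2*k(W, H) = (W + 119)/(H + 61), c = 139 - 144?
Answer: 271665/151984 ≈ 1.7875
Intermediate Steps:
n(X) = 18 + X (n(X) = 5 + (X - 1*(-13)) = 5 + (X + 13) = 5 + (13 + X) = 18 + X)
w(x, Q) = 211/177 + x/69 (w(x, Q) = 211*(1/177) + x*(1/69) = 211/177 + x/69)
c = -5
k(W, H) = (119 + W)/(2*(61 + H)) (k(W, H) = ((W + 119)/(H + 61))/2 = ((119 + W)/(61 + H))/2 = (119 + W)/(2*(61 + H)))
w(-100, n(9)) - k(-348, c) = (211/177 + (1/69)*(-100)) - (119 - 348)/(2*(61 - 5)) = (211/177 - 100/69) - (-229)/(2*56) = -349/1357 - (-229)/(2*56) = -349/1357 - 1*(-229/112) = -349/1357 + 229/112 = 271665/151984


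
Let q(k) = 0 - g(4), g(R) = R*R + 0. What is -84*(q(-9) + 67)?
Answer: -4284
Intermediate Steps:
g(R) = R**2 (g(R) = R**2 + 0 = R**2)
q(k) = -16 (q(k) = 0 - 1*4**2 = 0 - 1*16 = 0 - 16 = -16)
-84*(q(-9) + 67) = -84*(-16 + 67) = -84*51 = -4284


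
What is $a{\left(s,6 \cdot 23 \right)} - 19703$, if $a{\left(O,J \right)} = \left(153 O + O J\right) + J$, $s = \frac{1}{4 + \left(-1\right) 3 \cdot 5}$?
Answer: $- \frac{215506}{11} \approx -19591.0$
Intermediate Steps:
$s = - \frac{1}{11}$ ($s = \frac{1}{4 - 15} = \frac{1}{-11} = - \frac{1}{11} \approx -0.090909$)
$a{\left(O,J \right)} = J + 153 O + J O$ ($a{\left(O,J \right)} = \left(153 O + J O\right) + J = J + 153 O + J O$)
$a{\left(s,6 \cdot 23 \right)} - 19703 = \left(6 \cdot 23 + 153 \left(- \frac{1}{11}\right) + 6 \cdot 23 \left(- \frac{1}{11}\right)\right) - 19703 = \left(138 - \frac{153}{11} + 138 \left(- \frac{1}{11}\right)\right) - 19703 = \left(138 - \frac{153}{11} - \frac{138}{11}\right) - 19703 = \frac{1227}{11} - 19703 = - \frac{215506}{11}$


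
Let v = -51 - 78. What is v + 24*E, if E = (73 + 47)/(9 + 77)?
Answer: -4107/43 ≈ -95.512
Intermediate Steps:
E = 60/43 (E = 120/86 = 120*(1/86) = 60/43 ≈ 1.3953)
v = -129
v + 24*E = -129 + 24*(60/43) = -129 + 1440/43 = -4107/43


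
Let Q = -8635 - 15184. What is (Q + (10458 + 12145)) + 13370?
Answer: 12154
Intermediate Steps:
Q = -23819
(Q + (10458 + 12145)) + 13370 = (-23819 + (10458 + 12145)) + 13370 = (-23819 + 22603) + 13370 = -1216 + 13370 = 12154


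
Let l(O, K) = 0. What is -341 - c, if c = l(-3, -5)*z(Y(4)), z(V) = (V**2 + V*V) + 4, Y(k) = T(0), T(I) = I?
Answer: -341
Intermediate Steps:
Y(k) = 0
z(V) = 4 + 2*V**2 (z(V) = (V**2 + V**2) + 4 = 2*V**2 + 4 = 4 + 2*V**2)
c = 0 (c = 0*(4 + 2*0**2) = 0*(4 + 2*0) = 0*(4 + 0) = 0*4 = 0)
-341 - c = -341 - 1*0 = -341 + 0 = -341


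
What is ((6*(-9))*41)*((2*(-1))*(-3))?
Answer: -13284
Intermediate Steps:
((6*(-9))*41)*((2*(-1))*(-3)) = (-54*41)*(-2*(-3)) = -2214*6 = -13284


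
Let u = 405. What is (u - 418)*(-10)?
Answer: 130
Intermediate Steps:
(u - 418)*(-10) = (405 - 418)*(-10) = -13*(-10) = 130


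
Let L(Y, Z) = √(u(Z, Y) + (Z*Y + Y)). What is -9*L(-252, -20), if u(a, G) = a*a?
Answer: -18*√1297 ≈ -648.25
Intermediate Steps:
u(a, G) = a²
L(Y, Z) = √(Y + Z² + Y*Z) (L(Y, Z) = √(Z² + (Z*Y + Y)) = √(Z² + (Y*Z + Y)) = √(Z² + (Y + Y*Z)) = √(Y + Z² + Y*Z))
-9*L(-252, -20) = -9*√(-252 + (-20)² - 252*(-20)) = -9*√(-252 + 400 + 5040) = -18*√1297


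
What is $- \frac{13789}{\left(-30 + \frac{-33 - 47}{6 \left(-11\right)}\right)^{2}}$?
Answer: $- \frac{15016221}{902500} \approx -16.638$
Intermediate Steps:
$- \frac{13789}{\left(-30 + \frac{-33 - 47}{6 \left(-11\right)}\right)^{2}} = - \frac{13789}{\left(-30 - \frac{80}{-66}\right)^{2}} = - \frac{13789}{\left(-30 - - \frac{40}{33}\right)^{2}} = - \frac{13789}{\left(-30 + \frac{40}{33}\right)^{2}} = - \frac{13789}{\left(- \frac{950}{33}\right)^{2}} = - \frac{13789}{\frac{902500}{1089}} = \left(-13789\right) \frac{1089}{902500} = - \frac{15016221}{902500}$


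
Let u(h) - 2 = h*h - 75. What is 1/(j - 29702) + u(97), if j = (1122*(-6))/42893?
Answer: 11894200430755/1274014618 ≈ 9336.0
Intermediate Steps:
j = -6732/42893 (j = -6732*1/42893 = -6732/42893 ≈ -0.15695)
u(h) = -73 + h**2 (u(h) = 2 + (h*h - 75) = 2 + (h**2 - 75) = 2 + (-75 + h**2) = -73 + h**2)
1/(j - 29702) + u(97) = 1/(-6732/42893 - 29702) + (-73 + 97**2) = 1/(-1274014618/42893) + (-73 + 9409) = -42893/1274014618 + 9336 = 11894200430755/1274014618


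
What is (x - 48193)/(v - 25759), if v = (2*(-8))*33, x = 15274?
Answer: 32919/26287 ≈ 1.2523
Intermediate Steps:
v = -528 (v = -16*33 = -528)
(x - 48193)/(v - 25759) = (15274 - 48193)/(-528 - 25759) = -32919/(-26287) = -32919*(-1/26287) = 32919/26287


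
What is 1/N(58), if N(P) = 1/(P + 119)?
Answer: 177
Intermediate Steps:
N(P) = 1/(119 + P)
1/N(58) = 1/(1/(119 + 58)) = 1/(1/177) = 177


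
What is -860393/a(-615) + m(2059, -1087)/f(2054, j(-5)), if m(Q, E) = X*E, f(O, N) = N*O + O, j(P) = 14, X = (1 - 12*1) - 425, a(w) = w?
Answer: 297779739/210535 ≈ 1414.4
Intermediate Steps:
X = -436 (X = (1 - 12) - 425 = -11 - 425 = -436)
f(O, N) = O + N*O
m(Q, E) = -436*E
-860393/a(-615) + m(2059, -1087)/f(2054, j(-5)) = -860393/(-615) + (-436*(-1087))/((2054*(1 + 14))) = -860393*(-1/615) + 473932/((2054*15)) = 860393/615 + 473932/30810 = 860393/615 + 473932*(1/30810) = 860393/615 + 236966/15405 = 297779739/210535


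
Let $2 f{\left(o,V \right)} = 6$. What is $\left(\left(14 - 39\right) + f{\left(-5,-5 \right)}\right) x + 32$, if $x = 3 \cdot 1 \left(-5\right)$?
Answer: $362$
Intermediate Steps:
$f{\left(o,V \right)} = 3$ ($f{\left(o,V \right)} = \frac{1}{2} \cdot 6 = 3$)
$x = -15$ ($x = 3 \left(-5\right) = -15$)
$\left(\left(14 - 39\right) + f{\left(-5,-5 \right)}\right) x + 32 = \left(\left(14 - 39\right) + 3\right) \left(-15\right) + 32 = \left(-25 + 3\right) \left(-15\right) + 32 = \left(-22\right) \left(-15\right) + 32 = 330 + 32 = 362$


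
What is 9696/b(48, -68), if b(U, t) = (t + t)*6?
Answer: -202/17 ≈ -11.882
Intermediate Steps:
b(U, t) = 12*t (b(U, t) = (2*t)*6 = 12*t)
9696/b(48, -68) = 9696/((12*(-68))) = 9696/(-816) = 9696*(-1/816) = -202/17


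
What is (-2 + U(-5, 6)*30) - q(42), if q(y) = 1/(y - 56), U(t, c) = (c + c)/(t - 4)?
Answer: -587/14 ≈ -41.929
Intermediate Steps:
U(t, c) = 2*c/(-4 + t) (U(t, c) = (2*c)/(-4 + t) = 2*c/(-4 + t))
q(y) = 1/(-56 + y)
(-2 + U(-5, 6)*30) - q(42) = (-2 + (2*6/(-4 - 5))*30) - 1/(-56 + 42) = (-2 + (2*6/(-9))*30) - 1/(-14) = (-2 + (2*6*(-⅑))*30) - 1*(-1/14) = (-2 - 4/3*30) + 1/14 = (-2 - 40) + 1/14 = -42 + 1/14 = -587/14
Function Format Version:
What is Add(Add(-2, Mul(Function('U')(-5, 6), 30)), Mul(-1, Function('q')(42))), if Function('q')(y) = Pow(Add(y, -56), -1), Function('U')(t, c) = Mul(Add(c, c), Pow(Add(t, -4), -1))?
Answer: Rational(-587, 14) ≈ -41.929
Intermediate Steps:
Function('U')(t, c) = Mul(2, c, Pow(Add(-4, t), -1)) (Function('U')(t, c) = Mul(Mul(2, c), Pow(Add(-4, t), -1)) = Mul(2, c, Pow(Add(-4, t), -1)))
Function('q')(y) = Pow(Add(-56, y), -1)
Add(Add(-2, Mul(Function('U')(-5, 6), 30)), Mul(-1, Function('q')(42))) = Add(Add(-2, Mul(Mul(2, 6, Pow(Add(-4, -5), -1)), 30)), Mul(-1, Pow(Add(-56, 42), -1))) = Add(Add(-2, Mul(Mul(2, 6, Pow(-9, -1)), 30)), Mul(-1, Pow(-14, -1))) = Add(Add(-2, Mul(Mul(2, 6, Rational(-1, 9)), 30)), Mul(-1, Rational(-1, 14))) = Add(Add(-2, Mul(Rational(-4, 3), 30)), Rational(1, 14)) = Add(Add(-2, -40), Rational(1, 14)) = Add(-42, Rational(1, 14)) = Rational(-587, 14)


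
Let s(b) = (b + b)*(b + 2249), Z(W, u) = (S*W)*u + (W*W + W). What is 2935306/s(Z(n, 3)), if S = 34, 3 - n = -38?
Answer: 1467653/48135312 ≈ 0.030490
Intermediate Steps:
n = 41 (n = 3 - 1*(-38) = 3 + 38 = 41)
Z(W, u) = W + W**2 + 34*W*u (Z(W, u) = (34*W)*u + (W*W + W) = 34*W*u + (W**2 + W) = 34*W*u + (W + W**2) = W + W**2 + 34*W*u)
s(b) = 2*b*(2249 + b) (s(b) = (2*b)*(2249 + b) = 2*b*(2249 + b))
2935306/s(Z(n, 3)) = 2935306/((2*(41*(1 + 41 + 34*3))*(2249 + 41*(1 + 41 + 34*3)))) = 2935306/((2*(41*(1 + 41 + 102))*(2249 + 41*(1 + 41 + 102)))) = 2935306/((2*(41*144)*(2249 + 41*144))) = 2935306/((2*5904*(2249 + 5904))) = 2935306/((2*5904*8153)) = 2935306/96270624 = 2935306*(1/96270624) = 1467653/48135312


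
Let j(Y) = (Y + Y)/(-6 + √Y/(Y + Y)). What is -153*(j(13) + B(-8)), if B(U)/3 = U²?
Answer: -53721360/1871 + 7956*√13/1871 ≈ -28697.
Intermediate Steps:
B(U) = 3*U²
j(Y) = 2*Y/(-6 + 1/(2*√Y)) (j(Y) = (2*Y)/(-6 + √Y/((2*Y))) = (2*Y)/(-6 + (1/(2*Y))*√Y) = (2*Y)/(-6 + 1/(2*√Y)) = 2*Y/(-6 + 1/(2*√Y)))
-153*(j(13) + B(-8)) = -153*(4*13²/(√13 - 12*13) + 3*(-8)²) = -153*(4*169/(√13 - 156) + 3*64) = -153*(4*169/(-156 + √13) + 192) = -153*(676/(-156 + √13) + 192) = -153*(192 + 676/(-156 + √13)) = -(29376 + 103428/(-156 + √13)) = -29376 - 103428/(-156 + √13)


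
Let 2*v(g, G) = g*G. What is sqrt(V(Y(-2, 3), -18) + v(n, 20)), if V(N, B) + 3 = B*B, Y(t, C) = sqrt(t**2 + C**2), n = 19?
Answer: sqrt(511) ≈ 22.605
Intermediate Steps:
Y(t, C) = sqrt(C**2 + t**2)
v(g, G) = G*g/2 (v(g, G) = (g*G)/2 = (G*g)/2 = G*g/2)
V(N, B) = -3 + B**2 (V(N, B) = -3 + B*B = -3 + B**2)
sqrt(V(Y(-2, 3), -18) + v(n, 20)) = sqrt((-3 + (-18)**2) + (1/2)*20*19) = sqrt((-3 + 324) + 190) = sqrt(321 + 190) = sqrt(511)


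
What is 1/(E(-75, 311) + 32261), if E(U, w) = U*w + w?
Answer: 1/9247 ≈ 0.00010814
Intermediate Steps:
E(U, w) = w + U*w
1/(E(-75, 311) + 32261) = 1/(311*(1 - 75) + 32261) = 1/(311*(-74) + 32261) = 1/(-23014 + 32261) = 1/9247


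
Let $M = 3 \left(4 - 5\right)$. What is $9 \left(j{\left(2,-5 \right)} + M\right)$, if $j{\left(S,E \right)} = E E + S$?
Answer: $216$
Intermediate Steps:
$j{\left(S,E \right)} = S + E^{2}$ ($j{\left(S,E \right)} = E^{2} + S = S + E^{2}$)
$M = -3$ ($M = 3 \left(-1\right) = -3$)
$9 \left(j{\left(2,-5 \right)} + M\right) = 9 \left(\left(2 + \left(-5\right)^{2}\right) - 3\right) = 9 \left(\left(2 + 25\right) - 3\right) = 9 \left(27 - 3\right) = 9 \cdot 24 = 216$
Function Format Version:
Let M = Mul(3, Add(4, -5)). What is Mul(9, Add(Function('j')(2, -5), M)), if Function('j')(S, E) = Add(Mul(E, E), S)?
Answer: 216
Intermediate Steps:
Function('j')(S, E) = Add(S, Pow(E, 2)) (Function('j')(S, E) = Add(Pow(E, 2), S) = Add(S, Pow(E, 2)))
M = -3 (M = Mul(3, -1) = -3)
Mul(9, Add(Function('j')(2, -5), M)) = Mul(9, Add(Add(2, Pow(-5, 2)), -3)) = Mul(9, Add(Add(2, 25), -3)) = Mul(9, Add(27, -3)) = Mul(9, 24) = 216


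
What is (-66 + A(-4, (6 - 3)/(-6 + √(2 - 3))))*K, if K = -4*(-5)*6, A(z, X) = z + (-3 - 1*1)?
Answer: -8880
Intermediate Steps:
A(z, X) = -4 + z (A(z, X) = z + (-3 - 1) = z - 4 = -4 + z)
K = 120 (K = 20*6 = 120)
(-66 + A(-4, (6 - 3)/(-6 + √(2 - 3))))*K = (-66 + (-4 - 4))*120 = (-66 - 8)*120 = -74*120 = -8880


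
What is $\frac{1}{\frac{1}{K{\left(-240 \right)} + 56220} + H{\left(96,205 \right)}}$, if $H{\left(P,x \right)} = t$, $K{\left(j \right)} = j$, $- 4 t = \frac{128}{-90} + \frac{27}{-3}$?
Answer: $\frac{933}{2431} \approx 0.38379$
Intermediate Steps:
$t = \frac{469}{180}$ ($t = - \frac{\frac{128}{-90} + \frac{27}{-3}}{4} = - \frac{128 \left(- \frac{1}{90}\right) + 27 \left(- \frac{1}{3}\right)}{4} = - \frac{- \frac{64}{45} - 9}{4} = \left(- \frac{1}{4}\right) \left(- \frac{469}{45}\right) = \frac{469}{180} \approx 2.6056$)
$H{\left(P,x \right)} = \frac{469}{180}$
$\frac{1}{\frac{1}{K{\left(-240 \right)} + 56220} + H{\left(96,205 \right)}} = \frac{1}{\frac{1}{-240 + 56220} + \frac{469}{180}} = \frac{1}{\frac{1}{55980} + \frac{469}{180}} = \frac{1}{\frac{2431}{933}} = \frac{933}{2431}$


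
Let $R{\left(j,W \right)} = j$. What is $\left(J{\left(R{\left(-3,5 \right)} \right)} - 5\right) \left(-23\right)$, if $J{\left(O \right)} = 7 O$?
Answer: $598$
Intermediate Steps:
$\left(J{\left(R{\left(-3,5 \right)} \right)} - 5\right) \left(-23\right) = \left(7 \left(-3\right) - 5\right) \left(-23\right) = \left(-21 - 5\right) \left(-23\right) = \left(-26\right) \left(-23\right) = 598$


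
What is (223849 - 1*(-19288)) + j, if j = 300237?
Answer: 543374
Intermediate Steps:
(223849 - 1*(-19288)) + j = (223849 - 1*(-19288)) + 300237 = (223849 + 19288) + 300237 = 243137 + 300237 = 543374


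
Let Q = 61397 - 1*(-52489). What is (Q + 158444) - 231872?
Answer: 40458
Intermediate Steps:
Q = 113886 (Q = 61397 + 52489 = 113886)
(Q + 158444) - 231872 = (113886 + 158444) - 231872 = 272330 - 231872 = 40458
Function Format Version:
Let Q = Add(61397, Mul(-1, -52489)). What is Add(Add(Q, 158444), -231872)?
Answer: 40458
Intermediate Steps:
Q = 113886 (Q = Add(61397, 52489) = 113886)
Add(Add(Q, 158444), -231872) = Add(Add(113886, 158444), -231872) = Add(272330, -231872) = 40458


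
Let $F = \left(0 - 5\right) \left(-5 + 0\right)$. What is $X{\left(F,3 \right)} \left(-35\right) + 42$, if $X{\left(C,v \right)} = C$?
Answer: $-833$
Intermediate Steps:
$F = 25$ ($F = \left(-5\right) \left(-5\right) = 25$)
$X{\left(F,3 \right)} \left(-35\right) + 42 = 25 \left(-35\right) + 42 = -875 + 42 = -833$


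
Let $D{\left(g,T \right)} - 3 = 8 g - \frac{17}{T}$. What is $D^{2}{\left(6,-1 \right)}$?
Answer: $4624$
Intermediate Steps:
$D{\left(g,T \right)} = 3 - \frac{17}{T} + 8 g$ ($D{\left(g,T \right)} = 3 + \left(8 g - \frac{17}{T}\right) = 3 + \left(- \frac{17}{T} + 8 g\right) = 3 - \frac{17}{T} + 8 g$)
$D^{2}{\left(6,-1 \right)} = \left(3 - \frac{17}{-1} + 8 \cdot 6\right)^{2} = \left(3 - -17 + 48\right)^{2} = \left(3 + 17 + 48\right)^{2} = 68^{2} = 4624$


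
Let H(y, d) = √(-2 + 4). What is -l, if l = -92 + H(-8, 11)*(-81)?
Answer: 92 + 81*√2 ≈ 206.55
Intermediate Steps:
H(y, d) = √2
l = -92 - 81*√2 (l = -92 + √2*(-81) = -92 - 81*√2 ≈ -206.55)
-l = -(-92 - 81*√2) = 92 + 81*√2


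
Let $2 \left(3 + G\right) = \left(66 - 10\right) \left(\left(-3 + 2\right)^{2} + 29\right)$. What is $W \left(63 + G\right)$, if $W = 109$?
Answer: $98100$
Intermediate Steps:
$G = 837$ ($G = -3 + \frac{\left(66 - 10\right) \left(\left(-3 + 2\right)^{2} + 29\right)}{2} = -3 + \frac{56 \left(\left(-1\right)^{2} + 29\right)}{2} = -3 + \frac{56 \left(1 + 29\right)}{2} = -3 + \frac{56 \cdot 30}{2} = -3 + \frac{1}{2} \cdot 1680 = -3 + 840 = 837$)
$W \left(63 + G\right) = 109 \left(63 + 837\right) = 109 \cdot 900 = 98100$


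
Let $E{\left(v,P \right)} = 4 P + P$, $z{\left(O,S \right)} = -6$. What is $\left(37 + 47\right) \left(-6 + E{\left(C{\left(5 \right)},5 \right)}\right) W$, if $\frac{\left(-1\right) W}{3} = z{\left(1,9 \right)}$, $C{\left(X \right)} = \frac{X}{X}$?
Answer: $28728$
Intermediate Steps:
$C{\left(X \right)} = 1$
$E{\left(v,P \right)} = 5 P$
$W = 18$ ($W = \left(-3\right) \left(-6\right) = 18$)
$\left(37 + 47\right) \left(-6 + E{\left(C{\left(5 \right)},5 \right)}\right) W = \left(37 + 47\right) \left(-6 + 5 \cdot 5\right) 18 = 84 \left(-6 + 25\right) 18 = 84 \cdot 19 \cdot 18 = 1596 \cdot 18 = 28728$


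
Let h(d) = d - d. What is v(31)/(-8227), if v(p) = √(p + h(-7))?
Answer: -√31/8227 ≈ -0.00067677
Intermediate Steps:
h(d) = 0
v(p) = √p (v(p) = √(p + 0) = √p)
v(31)/(-8227) = √31/(-8227) = √31*(-1/8227) = -√31/8227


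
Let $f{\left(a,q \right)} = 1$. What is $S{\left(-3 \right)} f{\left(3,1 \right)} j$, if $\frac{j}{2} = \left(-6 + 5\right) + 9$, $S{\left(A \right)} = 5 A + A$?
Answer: $-288$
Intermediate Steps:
$S{\left(A \right)} = 6 A$
$j = 16$ ($j = 2 \left(\left(-6 + 5\right) + 9\right) = 2 \left(-1 + 9\right) = 2 \cdot 8 = 16$)
$S{\left(-3 \right)} f{\left(3,1 \right)} j = 6 \left(-3\right) 1 \cdot 16 = \left(-18\right) 1 \cdot 16 = \left(-18\right) 16 = -288$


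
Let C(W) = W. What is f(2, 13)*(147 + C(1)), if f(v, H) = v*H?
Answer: 3848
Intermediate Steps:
f(v, H) = H*v
f(2, 13)*(147 + C(1)) = (13*2)*(147 + 1) = 26*148 = 3848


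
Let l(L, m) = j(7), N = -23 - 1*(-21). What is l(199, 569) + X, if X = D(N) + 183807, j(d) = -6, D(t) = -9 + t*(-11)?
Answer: 183814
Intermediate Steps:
N = -2 (N = -23 + 21 = -2)
D(t) = -9 - 11*t
l(L, m) = -6
X = 183820 (X = (-9 - 11*(-2)) + 183807 = (-9 + 22) + 183807 = 13 + 183807 = 183820)
l(199, 569) + X = -6 + 183820 = 183814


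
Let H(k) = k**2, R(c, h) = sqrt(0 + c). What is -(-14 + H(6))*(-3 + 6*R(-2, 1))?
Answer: 66 - 132*I*sqrt(2) ≈ 66.0 - 186.68*I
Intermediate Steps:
R(c, h) = sqrt(c)
-(-14 + H(6))*(-3 + 6*R(-2, 1)) = -(-14 + 6**2)*(-3 + 6*sqrt(-2)) = -(-14 + 36)*(-3 + 6*(I*sqrt(2))) = -22*(-3 + 6*I*sqrt(2)) = -(-66 + 132*I*sqrt(2)) = 66 - 132*I*sqrt(2)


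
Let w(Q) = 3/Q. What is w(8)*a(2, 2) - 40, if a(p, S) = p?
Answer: -157/4 ≈ -39.250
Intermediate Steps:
w(8)*a(2, 2) - 40 = (3/8)*2 - 40 = 3/4 - 40 = -157/4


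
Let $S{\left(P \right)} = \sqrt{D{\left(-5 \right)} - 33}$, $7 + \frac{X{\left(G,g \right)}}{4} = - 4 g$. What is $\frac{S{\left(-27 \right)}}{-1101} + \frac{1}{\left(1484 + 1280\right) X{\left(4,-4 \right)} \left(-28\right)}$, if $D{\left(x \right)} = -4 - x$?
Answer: $- \frac{1}{2786112} - \frac{4 i \sqrt{2}}{1101} \approx -3.5892 \cdot 10^{-7} - 0.0051379 i$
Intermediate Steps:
$X{\left(G,g \right)} = -28 - 16 g$ ($X{\left(G,g \right)} = -28 + 4 \left(- 4 g\right) = -28 - 16 g$)
$S{\left(P \right)} = 4 i \sqrt{2}$ ($S{\left(P \right)} = \sqrt{\left(-4 - -5\right) - 33} = \sqrt{\left(-4 + 5\right) - 33} = \sqrt{1 - 33} = \sqrt{-32} = 4 i \sqrt{2}$)
$\frac{S{\left(-27 \right)}}{-1101} + \frac{1}{\left(1484 + 1280\right) X{\left(4,-4 \right)} \left(-28\right)} = \frac{4 i \sqrt{2}}{-1101} + \frac{1}{\left(1484 + 1280\right) \left(-28 - -64\right) \left(-28\right)} = 4 i \sqrt{2} \left(- \frac{1}{1101}\right) + \frac{1}{2764 \left(-28 + 64\right) \left(-28\right)} = - \frac{4 i \sqrt{2}}{1101} + \frac{1}{2764 \cdot 36 \left(-28\right)} = - \frac{4 i \sqrt{2}}{1101} + \frac{1}{2764 \left(-1008\right)} = - \frac{4 i \sqrt{2}}{1101} + \frac{1}{2764} \left(- \frac{1}{1008}\right) = - \frac{4 i \sqrt{2}}{1101} - \frac{1}{2786112} = - \frac{1}{2786112} - \frac{4 i \sqrt{2}}{1101}$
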